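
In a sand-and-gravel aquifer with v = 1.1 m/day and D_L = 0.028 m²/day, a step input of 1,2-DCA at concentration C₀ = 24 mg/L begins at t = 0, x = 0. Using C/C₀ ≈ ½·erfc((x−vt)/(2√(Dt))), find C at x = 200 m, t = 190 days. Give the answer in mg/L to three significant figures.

For a continuous step input, C/C₀ ≈ ½·erfc((x−vt)/(2√(Dt))).
vt = 1.1 × 190 = 209 m and 2√(Dt) = 2√(0.028 × 190) = 4.613 m.
Argument (x−vt)/(2√(Dt)) = (200 − 209)/4.613 = -1.951; ½·erfc(-1.951) = 0.9971.
C = 24 × 0.9971 = 23.9 mg/L.

23.9 mg/L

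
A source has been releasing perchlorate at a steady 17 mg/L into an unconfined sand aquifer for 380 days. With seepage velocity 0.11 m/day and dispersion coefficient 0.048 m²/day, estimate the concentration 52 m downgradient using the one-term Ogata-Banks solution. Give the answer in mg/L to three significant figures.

For a continuous step input, C/C₀ ≈ ½·erfc((x−vt)/(2√(Dt))).
vt = 0.11 × 380 = 41.8 m and 2√(Dt) = 2√(0.048 × 380) = 8.542 m.
Argument (x−vt)/(2√(Dt)) = (52 − 41.8)/8.542 = 1.194; ½·erfc(1.194) = 0.04565.
C = 17 × 0.04565 = 0.776 mg/L.

0.776 mg/L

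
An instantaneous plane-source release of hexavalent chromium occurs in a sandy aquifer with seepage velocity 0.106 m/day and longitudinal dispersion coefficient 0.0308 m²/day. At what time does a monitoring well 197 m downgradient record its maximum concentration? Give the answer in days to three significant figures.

For the 1D instantaneous-source solution, setting ∂C/∂t = 0 at fixed x gives v²t² + 2Dt − x² = 0, so t = (√(D² + v²x²) − D)/v².
√(D² + v²x²) = √(0.0308² + 0.106² × 197²) = 20.88; v² = 0.011236.
t = (20.88 − 0.0308)/0.011236 = 1860 days (vs. the pure-advection estimate x/v = 1860 d).

1860 days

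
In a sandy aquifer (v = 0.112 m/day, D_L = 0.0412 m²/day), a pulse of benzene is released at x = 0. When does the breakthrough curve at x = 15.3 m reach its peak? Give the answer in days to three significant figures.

For the 1D instantaneous-source solution, setting ∂C/∂t = 0 at fixed x gives v²t² + 2Dt − x² = 0, so t = (√(D² + v²x²) − D)/v².
√(D² + v²x²) = √(0.0412² + 0.112² × 15.3²) = 1.714; v² = 0.012544.
t = (1.714 − 0.0412)/0.012544 = 133 days (vs. the pure-advection estimate x/v = 137 d).

133 days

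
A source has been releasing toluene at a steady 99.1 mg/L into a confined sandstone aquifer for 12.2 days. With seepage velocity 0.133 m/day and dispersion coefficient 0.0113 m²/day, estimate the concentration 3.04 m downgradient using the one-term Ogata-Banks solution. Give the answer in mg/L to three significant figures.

0.344 mg/L

For a continuous step input, C/C₀ ≈ ½·erfc((x−vt)/(2√(Dt))).
vt = 0.133 × 12.2 = 1.6226 m and 2√(Dt) = 2√(0.0113 × 12.2) = 0.7426 m.
Argument (x−vt)/(2√(Dt)) = (3.04 − 1.6226)/0.7426 = 1.909; ½·erfc(1.909) = 0.003470.
C = 99.1 × 0.003470 = 0.344 mg/L.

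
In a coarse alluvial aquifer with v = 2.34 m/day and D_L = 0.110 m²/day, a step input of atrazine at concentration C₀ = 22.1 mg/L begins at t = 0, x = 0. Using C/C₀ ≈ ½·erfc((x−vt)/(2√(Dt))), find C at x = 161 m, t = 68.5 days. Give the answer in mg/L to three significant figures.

For a continuous step input, C/C₀ ≈ ½·erfc((x−vt)/(2√(Dt))).
vt = 2.34 × 68.5 = 160.29 m and 2√(Dt) = 2√(0.110 × 68.5) = 5.490 m.
Argument (x−vt)/(2√(Dt)) = (161 − 160.29)/5.490 = 0.1293; ½·erfc(0.1293) = 0.4275.
C = 22.1 × 0.4275 = 9.45 mg/L.

9.45 mg/L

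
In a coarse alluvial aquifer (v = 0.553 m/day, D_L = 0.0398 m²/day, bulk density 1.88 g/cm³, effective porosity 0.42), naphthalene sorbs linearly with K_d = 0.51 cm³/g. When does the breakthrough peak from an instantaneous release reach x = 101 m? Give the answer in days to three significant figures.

599 days

Retardation factor R = 1 + ρ_b·K_d/n = 1 + 1.88 × 0.51/0.42 = 3.283.
Sorption retards both mechanisms: v_R = v/R = 0.1684 m/day, D_R = D/R = 0.01212 m²/day.
Peak time from v_R²t² + 2D_R t − x² = 0: t = (√(D_R² + v_R²x²) − D_R)/v_R².
√(D_R² + v_R²x²) = √(0.01212² + 0.1684² × 101²) = 17.01; v_R² = 0.02836.
t = (17.01 − 0.01212)/0.02836 = 599 days.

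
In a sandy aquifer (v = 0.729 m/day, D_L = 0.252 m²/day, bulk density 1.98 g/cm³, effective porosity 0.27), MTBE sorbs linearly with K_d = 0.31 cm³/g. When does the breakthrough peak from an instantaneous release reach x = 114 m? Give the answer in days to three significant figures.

510 days

Retardation factor R = 1 + ρ_b·K_d/n = 1 + 1.98 × 0.31/0.27 = 3.273.
Sorption retards both mechanisms: v_R = v/R = 0.2227 m/day, D_R = D/R = 0.07699 m²/day.
Peak time from v_R²t² + 2D_R t − x² = 0: t = (√(D_R² + v_R²x²) − D_R)/v_R².
√(D_R² + v_R²x²) = √(0.07699² + 0.2227² × 114²) = 25.39; v_R² = 0.04960.
t = (25.39 − 0.07699)/0.04960 = 510 days.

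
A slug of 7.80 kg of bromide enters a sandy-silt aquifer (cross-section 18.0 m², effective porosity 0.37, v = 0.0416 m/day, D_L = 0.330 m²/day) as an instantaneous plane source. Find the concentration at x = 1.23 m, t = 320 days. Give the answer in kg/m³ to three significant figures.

0.0228 kg/m³

For an instantaneous plane source, C(x,t) = M/(n_e·A·√(4πDt)) · exp(−(x−vt)²/(4Dt)), with n_e·A the pore (flow) area.
Plume center vt = 0.0416 × 320 = 13.312 m, so the well at 1.23 m is 12.082 m upgradient of the peak.
√(4πDt) = 36.43 m, giving peak height M/(n_e·A·√(4πDt)) = 7.80/(0.37 × 18.0 × 36.43) = 0.03215 kg/m³.
(x−vt)²/(4Dt) = (-12.082)²/(4 × 0.330 × 320) = 0.3456; exp(−0.3456) = 0.7078.
C = 0.03215 × 0.7078 = 0.0228 kg/m³.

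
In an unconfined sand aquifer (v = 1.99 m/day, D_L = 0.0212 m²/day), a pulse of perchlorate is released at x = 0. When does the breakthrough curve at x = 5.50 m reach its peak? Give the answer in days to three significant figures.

2.76 days

For the 1D instantaneous-source solution, setting ∂C/∂t = 0 at fixed x gives v²t² + 2Dt − x² = 0, so t = (√(D² + v²x²) − D)/v².
√(D² + v²x²) = √(0.0212² + 1.99² × 5.50²) = 10.95; v² = 3.9601.
t = (10.95 − 0.0212)/3.9601 = 2.76 days (vs. the pure-advection estimate x/v = 2.76 d).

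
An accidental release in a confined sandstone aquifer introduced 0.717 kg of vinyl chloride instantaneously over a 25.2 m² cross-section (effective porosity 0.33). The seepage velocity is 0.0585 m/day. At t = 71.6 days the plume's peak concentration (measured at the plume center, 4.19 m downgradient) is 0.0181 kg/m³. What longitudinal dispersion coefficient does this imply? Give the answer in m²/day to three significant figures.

0.0252 m²/day

At the plume center C_max = M/(n_e·A·√(4πDt)), so D = M²/(4πt·(n_e·A·C_max)²).
n_e·A·C_max = 0.33 × 25.2 × 0.0181 = 0.1505 kg/m.
D = 0.717²/(4π × 71.6 × 0.1505²) = 0.0252 m²/day.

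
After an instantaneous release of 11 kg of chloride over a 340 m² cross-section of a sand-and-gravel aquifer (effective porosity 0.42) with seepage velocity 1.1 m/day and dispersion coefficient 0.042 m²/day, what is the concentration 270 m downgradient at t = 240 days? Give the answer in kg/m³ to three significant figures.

0.00280 kg/m³

For an instantaneous plane source, C(x,t) = M/(n_e·A·√(4πDt)) · exp(−(x−vt)²/(4Dt)), with n_e·A the pore (flow) area.
Plume center vt = 1.1 × 240 = 264 m, so the well at 270 m is 6 m downgradient of the peak.
√(4πDt) = 11.25 m, giving peak height M/(n_e·A·√(4πDt)) = 11/(0.42 × 340 × 11.25) = 0.006847 kg/m³.
(x−vt)²/(4Dt) = (6)²/(4 × 0.042 × 240) = 0.8929; exp(−0.8929) = 0.4095.
C = 0.006847 × 0.4095 = 0.00280 kg/m³.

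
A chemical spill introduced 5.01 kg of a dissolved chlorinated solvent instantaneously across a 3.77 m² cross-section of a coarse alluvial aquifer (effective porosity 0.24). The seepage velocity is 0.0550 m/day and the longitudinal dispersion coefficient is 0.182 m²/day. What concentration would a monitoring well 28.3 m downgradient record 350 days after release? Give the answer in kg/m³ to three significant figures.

For an instantaneous plane source, C(x,t) = M/(n_e·A·√(4πDt)) · exp(−(x−vt)²/(4Dt)), with n_e·A the pore (flow) area.
Plume center vt = 0.0550 × 350 = 19.25 m, so the well at 28.3 m is 9.05 m downgradient of the peak.
√(4πDt) = 28.29 m, giving peak height M/(n_e·A·√(4πDt)) = 5.01/(0.24 × 3.77 × 28.29) = 0.1957 kg/m³.
(x−vt)²/(4Dt) = (9.05)²/(4 × 0.182 × 350) = 0.3214; exp(−0.3214) = 0.7251.
C = 0.1957 × 0.7251 = 0.142 kg/m³.

0.142 kg/m³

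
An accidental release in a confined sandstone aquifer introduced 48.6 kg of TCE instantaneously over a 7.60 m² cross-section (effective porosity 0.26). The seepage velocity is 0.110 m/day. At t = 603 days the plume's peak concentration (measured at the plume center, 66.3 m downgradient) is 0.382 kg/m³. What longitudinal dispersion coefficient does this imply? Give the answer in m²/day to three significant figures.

0.547 m²/day

At the plume center C_max = M/(n_e·A·√(4πDt)), so D = M²/(4πt·(n_e·A·C_max)²).
n_e·A·C_max = 0.26 × 7.60 × 0.382 = 0.7548 kg/m.
D = 48.6²/(4π × 603 × 0.7548²) = 0.547 m²/day.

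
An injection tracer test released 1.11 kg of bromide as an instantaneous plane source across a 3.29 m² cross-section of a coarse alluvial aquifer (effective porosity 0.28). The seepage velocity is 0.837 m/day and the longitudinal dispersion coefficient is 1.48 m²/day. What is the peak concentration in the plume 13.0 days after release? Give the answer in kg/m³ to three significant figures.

The peak of an instantaneous 1D plume sits at x = vt; there the Gaussian factor is 1 and C_max = M/(n_e·A·√(4πDt)), where n_e·A is the pore area the mass is dissolved in.
√(4πDt) = √(4π × 1.48 × 13.0) = 15.55 m, so C_max = 1.11/(0.28 × 3.29 × 15.55) = 0.0775 kg/m³.

0.0775 kg/m³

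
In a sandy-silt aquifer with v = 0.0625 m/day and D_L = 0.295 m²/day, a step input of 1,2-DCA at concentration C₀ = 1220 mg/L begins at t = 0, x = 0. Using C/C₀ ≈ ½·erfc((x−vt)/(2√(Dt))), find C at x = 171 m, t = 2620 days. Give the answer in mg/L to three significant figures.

For a continuous step input, C/C₀ ≈ ½·erfc((x−vt)/(2√(Dt))).
vt = 0.0625 × 2620 = 163.75 m and 2√(Dt) = 2√(0.295 × 2620) = 55.60 m.
Argument (x−vt)/(2√(Dt)) = (171 − 163.75)/55.60 = 0.1304; ½·erfc(0.1304) = 0.4268.
C = 1220 × 0.4268 = 521 mg/L.

521 mg/L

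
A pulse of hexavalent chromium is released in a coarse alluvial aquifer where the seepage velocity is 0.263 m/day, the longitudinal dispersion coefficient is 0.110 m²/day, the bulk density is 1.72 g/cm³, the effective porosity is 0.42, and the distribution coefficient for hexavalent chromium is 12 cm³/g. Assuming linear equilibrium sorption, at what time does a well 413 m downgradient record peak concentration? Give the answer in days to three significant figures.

Retardation factor R = 1 + ρ_b·K_d/n = 1 + 1.72 × 12/0.42 = 50.14.
Sorption retards both mechanisms: v_R = v/R = 0.005245 m/day, D_R = D/R = 0.002194 m²/day.
Peak time from v_R²t² + 2D_R t − x² = 0: t = (√(D_R² + v_R²x²) − D_R)/v_R².
√(D_R² + v_R²x²) = √(0.002194² + 0.005245² × 413²) = 2.166; v_R² = 2.751e-05.
t = (2.166 − 0.002194)/2.751e-05 = 78700 days.

78700 days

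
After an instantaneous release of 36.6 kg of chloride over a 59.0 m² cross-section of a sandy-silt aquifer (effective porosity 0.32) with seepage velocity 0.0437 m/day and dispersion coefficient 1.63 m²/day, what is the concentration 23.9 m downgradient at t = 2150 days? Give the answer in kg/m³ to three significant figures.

For an instantaneous plane source, C(x,t) = M/(n_e·A·√(4πDt)) · exp(−(x−vt)²/(4Dt)), with n_e·A the pore (flow) area.
Plume center vt = 0.0437 × 2150 = 93.955 m, so the well at 23.9 m is 70.055 m upgradient of the peak.
√(4πDt) = 209.9 m, giving peak height M/(n_e·A·√(4πDt)) = 36.6/(0.32 × 59.0 × 209.9) = 0.009236 kg/m³.
(x−vt)²/(4Dt) = (-70.055)²/(4 × 1.63 × 2150) = 0.3501; exp(−0.3501) = 0.7046.
C = 0.009236 × 0.7046 = 0.00651 kg/m³.

0.00651 kg/m³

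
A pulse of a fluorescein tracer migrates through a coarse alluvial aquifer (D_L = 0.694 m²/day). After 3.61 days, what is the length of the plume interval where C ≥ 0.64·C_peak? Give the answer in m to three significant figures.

4.23 m

The plume is Gaussian with σ = √(2Dt) = √(2 × 0.694 × 3.61) = 2.238 m.
C/C_peak = exp(−Δx²/(2σ²)) = 0.64 ⇒ Δx = σ·√(−2 ln 0.64) = 2.238 × 0.9448 = 2.114 m.
Width = 2Δx = 4.23 m.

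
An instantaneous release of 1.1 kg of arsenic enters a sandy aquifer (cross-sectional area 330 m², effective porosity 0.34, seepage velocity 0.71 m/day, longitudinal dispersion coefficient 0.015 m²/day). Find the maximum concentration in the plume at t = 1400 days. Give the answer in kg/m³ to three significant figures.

0.000604 kg/m³

The peak of an instantaneous 1D plume sits at x = vt; there the Gaussian factor is 1 and C_max = M/(n_e·A·√(4πDt)), where n_e·A is the pore area the mass is dissolved in.
√(4πDt) = √(4π × 0.015 × 1400) = 16.24 m, so C_max = 1.1/(0.34 × 330 × 16.24) = 0.000604 kg/m³.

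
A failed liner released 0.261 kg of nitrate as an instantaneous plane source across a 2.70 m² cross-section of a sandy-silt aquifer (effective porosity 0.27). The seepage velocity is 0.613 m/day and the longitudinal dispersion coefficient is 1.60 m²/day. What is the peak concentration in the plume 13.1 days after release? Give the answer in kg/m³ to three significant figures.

0.0221 kg/m³

The peak of an instantaneous 1D plume sits at x = vt; there the Gaussian factor is 1 and C_max = M/(n_e·A·√(4πDt)), where n_e·A is the pore area the mass is dissolved in.
√(4πDt) = √(4π × 1.60 × 13.1) = 16.23 m, so C_max = 0.261/(0.27 × 2.70 × 16.23) = 0.0221 kg/m³.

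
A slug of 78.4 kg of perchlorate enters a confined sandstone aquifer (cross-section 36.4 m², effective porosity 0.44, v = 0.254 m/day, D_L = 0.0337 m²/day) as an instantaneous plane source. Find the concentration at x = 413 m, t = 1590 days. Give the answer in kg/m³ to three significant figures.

0.128 kg/m³

For an instantaneous plane source, C(x,t) = M/(n_e·A·√(4πDt)) · exp(−(x−vt)²/(4Dt)), with n_e·A the pore (flow) area.
Plume center vt = 0.254 × 1590 = 403.86 m, so the well at 413 m is 9.14 m downgradient of the peak.
√(4πDt) = 25.95 m, giving peak height M/(n_e·A·√(4πDt)) = 78.4/(0.44 × 36.4 × 25.95) = 0.1886 kg/m³.
(x−vt)²/(4Dt) = (9.14)²/(4 × 0.0337 × 1590) = 0.3898; exp(−0.3898) = 0.6772.
C = 0.1886 × 0.6772 = 0.128 kg/m³.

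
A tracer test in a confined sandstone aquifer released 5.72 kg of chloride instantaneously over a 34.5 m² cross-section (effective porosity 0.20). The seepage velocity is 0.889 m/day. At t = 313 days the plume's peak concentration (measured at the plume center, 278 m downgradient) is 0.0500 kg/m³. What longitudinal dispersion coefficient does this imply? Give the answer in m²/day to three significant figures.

0.0699 m²/day

At the plume center C_max = M/(n_e·A·√(4πDt)), so D = M²/(4πt·(n_e·A·C_max)²).
n_e·A·C_max = 0.20 × 34.5 × 0.0500 = 0.3450 kg/m.
D = 5.72²/(4π × 313 × 0.3450²) = 0.0699 m²/day.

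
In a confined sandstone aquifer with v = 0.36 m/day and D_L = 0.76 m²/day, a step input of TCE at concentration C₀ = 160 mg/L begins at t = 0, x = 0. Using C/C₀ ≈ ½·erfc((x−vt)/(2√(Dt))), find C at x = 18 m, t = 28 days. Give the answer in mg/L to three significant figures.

18.0 mg/L

For a continuous step input, C/C₀ ≈ ½·erfc((x−vt)/(2√(Dt))).
vt = 0.36 × 28 = 10.08 m and 2√(Dt) = 2√(0.76 × 28) = 9.226 m.
Argument (x−vt)/(2√(Dt)) = (18 − 10.08)/9.226 = 0.8584; ½·erfc(0.8584) = 0.1124.
C = 160 × 0.1124 = 18.0 mg/L.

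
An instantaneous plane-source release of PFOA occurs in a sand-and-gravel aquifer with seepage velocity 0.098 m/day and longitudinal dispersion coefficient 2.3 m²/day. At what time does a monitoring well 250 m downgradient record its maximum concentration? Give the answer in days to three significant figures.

For the 1D instantaneous-source solution, setting ∂C/∂t = 0 at fixed x gives v²t² + 2Dt − x² = 0, so t = (√(D² + v²x²) − D)/v².
√(D² + v²x²) = √(2.3² + 0.098² × 250²) = 24.61; v² = 0.009604.
t = (24.61 − 2.3)/0.009604 = 2320 days (vs. the pure-advection estimate x/v = 2550 d).

2320 days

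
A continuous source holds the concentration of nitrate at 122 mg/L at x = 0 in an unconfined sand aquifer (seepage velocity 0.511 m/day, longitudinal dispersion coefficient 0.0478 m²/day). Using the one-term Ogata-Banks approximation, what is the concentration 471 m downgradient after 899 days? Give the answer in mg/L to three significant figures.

12.8 mg/L

For a continuous step input, C/C₀ ≈ ½·erfc((x−vt)/(2√(Dt))).
vt = 0.511 × 899 = 459.389 m and 2√(Dt) = 2√(0.0478 × 899) = 13.11 m.
Argument (x−vt)/(2√(Dt)) = (471 − 459.389)/13.11 = 0.8857; ½·erfc(0.8857) = 0.1052.
C = 122 × 0.1052 = 12.8 mg/L.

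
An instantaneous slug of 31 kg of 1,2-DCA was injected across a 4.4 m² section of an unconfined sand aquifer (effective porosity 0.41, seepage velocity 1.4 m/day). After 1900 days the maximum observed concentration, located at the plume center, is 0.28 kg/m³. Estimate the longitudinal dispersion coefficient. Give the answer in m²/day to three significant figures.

At the plume center C_max = M/(n_e·A·√(4πDt)), so D = M²/(4πt·(n_e·A·C_max)²).
n_e·A·C_max = 0.41 × 4.4 × 0.28 = 0.5051 kg/m.
D = 31²/(4π × 1900 × 0.5051²) = 0.158 m²/day.

0.158 m²/day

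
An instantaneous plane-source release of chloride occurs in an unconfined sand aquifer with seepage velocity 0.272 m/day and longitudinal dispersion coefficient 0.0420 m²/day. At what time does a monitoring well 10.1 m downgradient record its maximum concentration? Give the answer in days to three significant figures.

For the 1D instantaneous-source solution, setting ∂C/∂t = 0 at fixed x gives v²t² + 2Dt − x² = 0, so t = (√(D² + v²x²) − D)/v².
√(D² + v²x²) = √(0.0420² + 0.272² × 10.1²) = 2.748; v² = 0.073984.
t = (2.748 − 0.0420)/0.073984 = 36.6 days (vs. the pure-advection estimate x/v = 37.1 d).

36.6 days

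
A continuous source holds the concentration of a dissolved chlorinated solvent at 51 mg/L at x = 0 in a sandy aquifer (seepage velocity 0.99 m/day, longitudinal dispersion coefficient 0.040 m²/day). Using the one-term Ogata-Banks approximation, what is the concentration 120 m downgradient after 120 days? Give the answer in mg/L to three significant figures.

17.8 mg/L

For a continuous step input, C/C₀ ≈ ½·erfc((x−vt)/(2√(Dt))).
vt = 0.99 × 120 = 118.8 m and 2√(Dt) = 2√(0.040 × 120) = 4.382 m.
Argument (x−vt)/(2√(Dt)) = (120 − 118.8)/4.382 = 0.2738; ½·erfc(0.2738) = 0.3493.
C = 51 × 0.3493 = 17.8 mg/L.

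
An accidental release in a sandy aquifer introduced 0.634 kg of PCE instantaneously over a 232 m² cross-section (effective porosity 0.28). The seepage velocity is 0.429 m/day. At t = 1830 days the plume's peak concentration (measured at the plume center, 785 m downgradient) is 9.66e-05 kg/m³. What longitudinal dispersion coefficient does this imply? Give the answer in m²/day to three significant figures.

At the plume center C_max = M/(n_e·A·√(4πDt)), so D = M²/(4πt·(n_e·A·C_max)²).
n_e·A·C_max = 0.28 × 232 × 9.66e-05 = 0.006275 kg/m.
D = 0.634²/(4π × 1830 × 0.006275²) = 0.444 m²/day.

0.444 m²/day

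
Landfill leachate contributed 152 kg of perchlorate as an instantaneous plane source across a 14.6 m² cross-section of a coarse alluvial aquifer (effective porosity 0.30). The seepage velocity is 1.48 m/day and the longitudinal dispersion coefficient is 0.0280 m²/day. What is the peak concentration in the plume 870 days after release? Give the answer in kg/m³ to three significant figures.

1.98 kg/m³

The peak of an instantaneous 1D plume sits at x = vt; there the Gaussian factor is 1 and C_max = M/(n_e·A·√(4πDt)), where n_e·A is the pore area the mass is dissolved in.
√(4πDt) = √(4π × 0.0280 × 870) = 17.50 m, so C_max = 152/(0.30 × 14.6 × 17.50) = 1.98 kg/m³.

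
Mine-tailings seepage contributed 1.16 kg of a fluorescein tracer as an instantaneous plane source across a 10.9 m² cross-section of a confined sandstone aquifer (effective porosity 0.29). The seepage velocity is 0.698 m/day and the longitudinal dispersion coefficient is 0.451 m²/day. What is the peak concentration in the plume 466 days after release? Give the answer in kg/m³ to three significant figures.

0.00714 kg/m³

The peak of an instantaneous 1D plume sits at x = vt; there the Gaussian factor is 1 and C_max = M/(n_e·A·√(4πDt)), where n_e·A is the pore area the mass is dissolved in.
√(4πDt) = √(4π × 0.451 × 466) = 51.39 m, so C_max = 1.16/(0.29 × 10.9 × 51.39) = 0.00714 kg/m³.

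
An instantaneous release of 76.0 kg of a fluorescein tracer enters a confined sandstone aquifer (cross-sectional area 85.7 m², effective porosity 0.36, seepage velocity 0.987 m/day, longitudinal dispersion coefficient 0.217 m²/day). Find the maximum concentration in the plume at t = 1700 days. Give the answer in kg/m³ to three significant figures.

0.0362 kg/m³

The peak of an instantaneous 1D plume sits at x = vt; there the Gaussian factor is 1 and C_max = M/(n_e·A·√(4πDt)), where n_e·A is the pore area the mass is dissolved in.
√(4πDt) = √(4π × 0.217 × 1700) = 68.09 m, so C_max = 76.0/(0.36 × 85.7 × 68.09) = 0.0362 kg/m³.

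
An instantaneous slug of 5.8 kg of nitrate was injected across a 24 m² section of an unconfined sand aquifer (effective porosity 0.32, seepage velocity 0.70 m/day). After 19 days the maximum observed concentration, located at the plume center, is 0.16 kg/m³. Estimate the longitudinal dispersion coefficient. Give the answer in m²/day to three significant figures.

At the plume center C_max = M/(n_e·A·√(4πDt)), so D = M²/(4πt·(n_e·A·C_max)²).
n_e·A·C_max = 0.32 × 24 × 0.16 = 1.229 kg/m.
D = 5.8²/(4π × 19 × 1.229²) = 0.0933 m²/day.

0.0933 m²/day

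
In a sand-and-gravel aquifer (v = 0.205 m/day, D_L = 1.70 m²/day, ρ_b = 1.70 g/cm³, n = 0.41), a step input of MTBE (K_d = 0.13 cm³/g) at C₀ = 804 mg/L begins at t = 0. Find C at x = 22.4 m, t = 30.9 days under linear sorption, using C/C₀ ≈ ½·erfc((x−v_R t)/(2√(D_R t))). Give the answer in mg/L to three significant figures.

10.8 mg/L

Retardation factor R = 1 + ρ_b·K_d/n = 1 + 1.70 × 0.13/0.41 = 1.539.
Sorption retards both mechanisms: v_R = v/R = 0.1332 m/day, D_R = D/R = 1.105 m²/day.
v_R·t = 0.1332 × 30.9 = 4.11588 m; 2√(D_R t) = 11.69 m; argument = (22.4 − 4.11588)/11.69 = 1.564.
C = C₀ × ½·erfc(1.564) = 804 × 0.01349 = 10.8 mg/L.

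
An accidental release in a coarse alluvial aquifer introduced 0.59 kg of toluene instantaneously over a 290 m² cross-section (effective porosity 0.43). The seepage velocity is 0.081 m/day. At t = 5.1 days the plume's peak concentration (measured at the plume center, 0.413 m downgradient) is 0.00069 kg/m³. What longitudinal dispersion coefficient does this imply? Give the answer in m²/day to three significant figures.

At the plume center C_max = M/(n_e·A·√(4πDt)), so D = M²/(4πt·(n_e·A·C_max)²).
n_e·A·C_max = 0.43 × 290 × 0.00069 = 0.08604 kg/m.
D = 0.59²/(4π × 5.1 × 0.08604²) = 0.734 m²/day.

0.734 m²/day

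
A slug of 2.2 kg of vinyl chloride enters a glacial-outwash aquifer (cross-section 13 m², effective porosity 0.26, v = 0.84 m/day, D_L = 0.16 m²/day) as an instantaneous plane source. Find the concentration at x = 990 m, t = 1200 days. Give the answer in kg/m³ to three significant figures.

For an instantaneous plane source, C(x,t) = M/(n_e·A·√(4πDt)) · exp(−(x−vt)²/(4Dt)), with n_e·A the pore (flow) area.
Plume center vt = 0.84 × 1200 = 1008 m, so the well at 990 m is 18 m upgradient of the peak.
√(4πDt) = 49.12 m, giving peak height M/(n_e·A·√(4πDt)) = 2.2/(0.26 × 13 × 49.12) = 0.01325 kg/m³.
(x−vt)²/(4Dt) = (-18)²/(4 × 0.16 × 1200) = 0.4219; exp(−0.4219) = 0.6558.
C = 0.01325 × 0.6558 = 0.00869 kg/m³.

0.00869 kg/m³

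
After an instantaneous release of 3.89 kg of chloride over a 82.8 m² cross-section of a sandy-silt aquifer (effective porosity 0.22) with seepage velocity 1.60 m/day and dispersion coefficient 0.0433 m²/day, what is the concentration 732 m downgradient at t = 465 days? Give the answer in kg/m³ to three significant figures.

For an instantaneous plane source, C(x,t) = M/(n_e·A·√(4πDt)) · exp(−(x−vt)²/(4Dt)), with n_e·A the pore (flow) area.
Plume center vt = 1.60 × 465 = 744 m, so the well at 732 m is 12 m upgradient of the peak.
√(4πDt) = 15.91 m, giving peak height M/(n_e·A·√(4πDt)) = 3.89/(0.22 × 82.8 × 15.91) = 0.01342 kg/m³.
(x−vt)²/(4Dt) = (-12)²/(4 × 0.0433 × 465) = 1.788; exp(−1.788) = 0.1673.
C = 0.01342 × 0.1673 = 0.00225 kg/m³.

0.00225 kg/m³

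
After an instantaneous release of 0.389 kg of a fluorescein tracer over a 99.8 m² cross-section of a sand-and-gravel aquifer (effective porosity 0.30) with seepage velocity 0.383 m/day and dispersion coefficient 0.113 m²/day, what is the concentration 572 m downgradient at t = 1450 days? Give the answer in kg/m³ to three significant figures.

0.000188 kg/m³

For an instantaneous plane source, C(x,t) = M/(n_e·A·√(4πDt)) · exp(−(x−vt)²/(4Dt)), with n_e·A the pore (flow) area.
Plume center vt = 0.383 × 1450 = 555.35 m, so the well at 572 m is 16.65 m downgradient of the peak.
√(4πDt) = 45.38 m, giving peak height M/(n_e·A·√(4πDt)) = 0.389/(0.30 × 99.8 × 45.38) = 0.0002863 kg/m³.
(x−vt)²/(4Dt) = (16.65)²/(4 × 0.113 × 1450) = 0.4230; exp(−0.4230) = 0.6551.
C = 0.0002863 × 0.6551 = 0.000188 kg/m³.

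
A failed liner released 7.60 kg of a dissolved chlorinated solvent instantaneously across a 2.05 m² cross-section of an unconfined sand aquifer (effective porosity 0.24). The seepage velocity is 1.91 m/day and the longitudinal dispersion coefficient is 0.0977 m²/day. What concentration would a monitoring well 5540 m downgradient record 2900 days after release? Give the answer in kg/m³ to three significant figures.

0.259 kg/m³

For an instantaneous plane source, C(x,t) = M/(n_e·A·√(4πDt)) · exp(−(x−vt)²/(4Dt)), with n_e·A the pore (flow) area.
Plume center vt = 1.91 × 2900 = 5539 m, so the well at 5540 m is 1 m downgradient of the peak.
√(4πDt) = 59.67 m, giving peak height M/(n_e·A·√(4πDt)) = 7.60/(0.24 × 2.05 × 59.67) = 0.2589 kg/m³.
(x−vt)²/(4Dt) = (1)²/(4 × 0.0977 × 2900) = 0.0008824; exp(−0.0008824) = 0.9991.
C = 0.2589 × 0.9991 = 0.259 kg/m³.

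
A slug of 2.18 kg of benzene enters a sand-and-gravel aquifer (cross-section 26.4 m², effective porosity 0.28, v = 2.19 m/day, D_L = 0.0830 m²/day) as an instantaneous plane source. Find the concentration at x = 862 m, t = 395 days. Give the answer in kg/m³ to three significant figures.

For an instantaneous plane source, C(x,t) = M/(n_e·A·√(4πDt)) · exp(−(x−vt)²/(4Dt)), with n_e·A the pore (flow) area.
Plume center vt = 2.19 × 395 = 865.05 m, so the well at 862 m is 3.05 m upgradient of the peak.
√(4πDt) = 20.30 m, giving peak height M/(n_e·A·√(4πDt)) = 2.18/(0.28 × 26.4 × 20.30) = 0.01453 kg/m³.
(x−vt)²/(4Dt) = (-3.05)²/(4 × 0.0830 × 395) = 0.07094; exp(−0.07094) = 0.9315.
C = 0.01453 × 0.9315 = 0.0135 kg/m³.

0.0135 kg/m³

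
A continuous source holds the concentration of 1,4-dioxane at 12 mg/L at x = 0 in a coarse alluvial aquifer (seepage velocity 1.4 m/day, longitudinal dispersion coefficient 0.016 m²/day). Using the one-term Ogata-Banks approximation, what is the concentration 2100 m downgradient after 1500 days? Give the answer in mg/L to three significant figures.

6.00 mg/L

For a continuous step input, C/C₀ ≈ ½·erfc((x−vt)/(2√(Dt))).
vt = 1.4 × 1500 = 2100 m and 2√(Dt) = 2√(0.016 × 1500) = 9.798 m.
Argument (x−vt)/(2√(Dt)) = (2100 − 2100)/9.798 = 0; ½·erfc(0) = 0.5000.
C = 12 × 0.5000 = 6.00 mg/L.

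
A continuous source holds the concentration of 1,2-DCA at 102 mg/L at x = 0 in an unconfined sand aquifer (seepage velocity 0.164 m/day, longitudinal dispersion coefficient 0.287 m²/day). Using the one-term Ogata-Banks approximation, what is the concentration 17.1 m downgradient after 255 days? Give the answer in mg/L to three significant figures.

For a continuous step input, C/C₀ ≈ ½·erfc((x−vt)/(2√(Dt))).
vt = 0.164 × 255 = 41.82 m and 2√(Dt) = 2√(0.287 × 255) = 17.11 m.
Argument (x−vt)/(2√(Dt)) = (17.1 − 41.82)/17.11 = -1.445; ½·erfc(-1.445) = 0.9795.
C = 102 × 0.9795 = 99.9 mg/L.

99.9 mg/L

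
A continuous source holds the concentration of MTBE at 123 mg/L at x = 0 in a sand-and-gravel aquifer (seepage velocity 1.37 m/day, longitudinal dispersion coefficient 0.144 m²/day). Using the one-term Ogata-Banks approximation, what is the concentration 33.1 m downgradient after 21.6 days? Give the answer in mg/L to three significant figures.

9.81 mg/L

For a continuous step input, C/C₀ ≈ ½·erfc((x−vt)/(2√(Dt))).
vt = 1.37 × 21.6 = 29.592 m and 2√(Dt) = 2√(0.144 × 21.6) = 3.527 m.
Argument (x−vt)/(2√(Dt)) = (33.1 − 29.592)/3.527 = 0.9946; ½·erfc(0.9946) = 0.07978.
C = 123 × 0.07978 = 9.81 mg/L.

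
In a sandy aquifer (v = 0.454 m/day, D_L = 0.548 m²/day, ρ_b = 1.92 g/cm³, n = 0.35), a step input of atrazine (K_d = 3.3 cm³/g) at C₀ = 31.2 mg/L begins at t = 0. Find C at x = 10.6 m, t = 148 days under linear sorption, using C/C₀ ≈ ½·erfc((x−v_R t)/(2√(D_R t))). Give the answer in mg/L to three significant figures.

0.235 mg/L

Retardation factor R = 1 + ρ_b·K_d/n = 1 + 1.92 × 3.3/0.35 = 19.10.
Sorption retards both mechanisms: v_R = v/R = 0.02377 m/day, D_R = D/R = 0.02869 m²/day.
v_R·t = 0.02377 × 148 = 3.51796 m; 2√(D_R t) = 4.121 m; argument = (10.6 − 3.51796)/4.121 = 1.719.
C = C₀ × ½·erfc(1.719) = 31.2 × 0.007528 = 0.235 mg/L.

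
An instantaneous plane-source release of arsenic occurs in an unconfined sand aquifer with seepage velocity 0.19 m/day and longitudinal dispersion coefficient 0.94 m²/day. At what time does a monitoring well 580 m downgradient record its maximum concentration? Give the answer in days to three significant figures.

3030 days

For the 1D instantaneous-source solution, setting ∂C/∂t = 0 at fixed x gives v²t² + 2Dt − x² = 0, so t = (√(D² + v²x²) − D)/v².
√(D² + v²x²) = √(0.94² + 0.19² × 580²) = 110.2; v² = 0.0361.
t = (110.2 − 0.94)/0.0361 = 3030 days (vs. the pure-advection estimate x/v = 3050 d).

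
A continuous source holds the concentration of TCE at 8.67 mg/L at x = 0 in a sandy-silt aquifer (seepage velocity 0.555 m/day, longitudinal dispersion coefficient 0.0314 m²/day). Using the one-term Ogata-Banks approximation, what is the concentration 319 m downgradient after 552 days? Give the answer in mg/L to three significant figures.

0.138 mg/L

For a continuous step input, C/C₀ ≈ ½·erfc((x−vt)/(2√(Dt))).
vt = 0.555 × 552 = 306.36 m and 2√(Dt) = 2√(0.0314 × 552) = 8.327 m.
Argument (x−vt)/(2√(Dt)) = (319 − 306.36)/8.327 = 1.518; ½·erfc(1.518) = 0.01591.
C = 8.67 × 0.01591 = 0.138 mg/L.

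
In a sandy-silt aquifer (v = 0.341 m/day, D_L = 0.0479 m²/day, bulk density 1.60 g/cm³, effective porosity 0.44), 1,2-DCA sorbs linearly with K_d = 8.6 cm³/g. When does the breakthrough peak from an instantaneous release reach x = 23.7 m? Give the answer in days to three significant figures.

2230 days

Retardation factor R = 1 + ρ_b·K_d/n = 1 + 1.60 × 8.6/0.44 = 32.27.
Sorption retards both mechanisms: v_R = v/R = 0.01057 m/day, D_R = D/R = 0.001484 m²/day.
Peak time from v_R²t² + 2D_R t − x² = 0: t = (√(D_R² + v_R²x²) − D_R)/v_R².
√(D_R² + v_R²x²) = √(0.001484² + 0.01057² × 23.7²) = 0.2505; v_R² = 0.0001117.
t = (0.2505 − 0.001484)/0.0001117 = 2230 days.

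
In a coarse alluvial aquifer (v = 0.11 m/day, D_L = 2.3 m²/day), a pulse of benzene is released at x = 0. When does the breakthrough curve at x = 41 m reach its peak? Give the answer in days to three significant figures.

For the 1D instantaneous-source solution, setting ∂C/∂t = 0 at fixed x gives v²t² + 2Dt − x² = 0, so t = (√(D² + v²x²) − D)/v².
√(D² + v²x²) = √(2.3² + 0.11² × 41²) = 5.063; v² = 0.0121.
t = (5.063 − 2.3)/0.0121 = 228 days (vs. the pure-advection estimate x/v = 373 d).

228 days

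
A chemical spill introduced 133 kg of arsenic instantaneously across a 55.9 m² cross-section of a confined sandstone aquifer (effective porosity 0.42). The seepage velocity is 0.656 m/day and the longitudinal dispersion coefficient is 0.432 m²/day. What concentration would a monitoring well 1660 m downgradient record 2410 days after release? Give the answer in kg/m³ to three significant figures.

For an instantaneous plane source, C(x,t) = M/(n_e·A·√(4πDt)) · exp(−(x−vt)²/(4Dt)), with n_e·A the pore (flow) area.
Plume center vt = 0.656 × 2410 = 1580.96 m, so the well at 1660 m is 79.04 m downgradient of the peak.
√(4πDt) = 114.4 m, giving peak height M/(n_e·A·√(4πDt)) = 133/(0.42 × 55.9 × 114.4) = 0.04952 kg/m³.
(x−vt)²/(4Dt) = (79.04)²/(4 × 0.432 × 2410) = 1.500; exp(−1.500) = 0.2231.
C = 0.04952 × 0.2231 = 0.0110 kg/m³.

0.0110 kg/m³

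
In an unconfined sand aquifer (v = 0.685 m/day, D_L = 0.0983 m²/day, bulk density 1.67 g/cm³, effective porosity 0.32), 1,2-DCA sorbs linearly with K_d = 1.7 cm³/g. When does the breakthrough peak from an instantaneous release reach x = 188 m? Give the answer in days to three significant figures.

2710 days

Retardation factor R = 1 + ρ_b·K_d/n = 1 + 1.67 × 1.7/0.32 = 9.872.
Sorption retards both mechanisms: v_R = v/R = 0.06939 m/day, D_R = D/R = 0.009957 m²/day.
Peak time from v_R²t² + 2D_R t − x² = 0: t = (√(D_R² + v_R²x²) − D_R)/v_R².
√(D_R² + v_R²x²) = √(0.009957² + 0.06939² × 188²) = 13.05; v_R² = 0.004815.
t = (13.05 − 0.009957)/0.004815 = 2710 days.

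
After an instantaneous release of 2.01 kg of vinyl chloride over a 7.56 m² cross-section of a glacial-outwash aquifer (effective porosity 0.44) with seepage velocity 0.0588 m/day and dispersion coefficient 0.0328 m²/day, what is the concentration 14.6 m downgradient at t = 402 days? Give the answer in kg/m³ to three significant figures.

For an instantaneous plane source, C(x,t) = M/(n_e·A·√(4πDt)) · exp(−(x−vt)²/(4Dt)), with n_e·A the pore (flow) area.
Plume center vt = 0.0588 × 402 = 23.6376 m, so the well at 14.6 m is 9.0376 m upgradient of the peak.
√(4πDt) = 12.87 m, giving peak height M/(n_e·A·√(4πDt)) = 2.01/(0.44 × 7.56 × 12.87) = 0.04695 kg/m³.
(x−vt)²/(4Dt) = (-9.0376)²/(4 × 0.0328 × 402) = 1.549; exp(−1.549) = 0.2125.
C = 0.04695 × 0.2125 = 0.00998 kg/m³.

0.00998 kg/m³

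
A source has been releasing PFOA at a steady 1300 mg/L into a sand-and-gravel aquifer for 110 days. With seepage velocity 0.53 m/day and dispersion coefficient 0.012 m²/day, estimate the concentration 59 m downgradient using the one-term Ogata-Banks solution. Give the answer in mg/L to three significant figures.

433 mg/L

For a continuous step input, C/C₀ ≈ ½·erfc((x−vt)/(2√(Dt))).
vt = 0.53 × 110 = 58.3 m and 2√(Dt) = 2√(0.012 × 110) = 2.298 m.
Argument (x−vt)/(2√(Dt)) = (59 − 58.3)/2.298 = 0.3046; ½·erfc(0.3046) = 0.3333.
C = 1300 × 0.3333 = 433 mg/L.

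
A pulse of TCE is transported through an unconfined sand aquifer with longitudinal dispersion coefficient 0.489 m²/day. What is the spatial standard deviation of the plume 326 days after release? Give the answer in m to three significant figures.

17.9 m

Dispersive spreading gives a Gaussian with σ² = 2Dt; advection only shifts the center.
σ = √(2 × 0.489 × 326) = 17.9 m.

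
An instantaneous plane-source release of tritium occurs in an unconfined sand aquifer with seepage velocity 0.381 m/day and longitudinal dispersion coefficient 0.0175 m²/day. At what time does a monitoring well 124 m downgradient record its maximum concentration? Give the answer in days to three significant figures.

325 days

For the 1D instantaneous-source solution, setting ∂C/∂t = 0 at fixed x gives v²t² + 2Dt − x² = 0, so t = (√(D² + v²x²) − D)/v².
√(D² + v²x²) = √(0.0175² + 0.381² × 124²) = 47.24; v² = 0.145161.
t = (47.24 − 0.0175)/0.145161 = 325 days (vs. the pure-advection estimate x/v = 325 d).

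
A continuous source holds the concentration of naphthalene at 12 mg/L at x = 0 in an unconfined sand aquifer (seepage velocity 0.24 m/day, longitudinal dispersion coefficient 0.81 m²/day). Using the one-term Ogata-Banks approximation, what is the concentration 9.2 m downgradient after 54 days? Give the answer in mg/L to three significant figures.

For a continuous step input, C/C₀ ≈ ½·erfc((x−vt)/(2√(Dt))).
vt = 0.24 × 54 = 12.96 m and 2√(Dt) = 2√(0.81 × 54) = 13.23 m.
Argument (x−vt)/(2√(Dt)) = (9.2 − 12.96)/13.23 = -0.2842; ½·erfc(-0.2842) = 0.6561.
C = 12 × 0.6561 = 7.87 mg/L.

7.87 mg/L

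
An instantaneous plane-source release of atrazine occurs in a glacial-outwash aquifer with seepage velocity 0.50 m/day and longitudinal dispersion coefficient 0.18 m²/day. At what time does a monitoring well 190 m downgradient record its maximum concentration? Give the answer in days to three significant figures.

379 days

For the 1D instantaneous-source solution, setting ∂C/∂t = 0 at fixed x gives v²t² + 2Dt − x² = 0, so t = (√(D² + v²x²) − D)/v².
√(D² + v²x²) = √(0.18² + 0.50² × 190²) = 95.00; v² = 0.25.
t = (95.00 − 0.18)/0.25 = 379 days (vs. the pure-advection estimate x/v = 380 d).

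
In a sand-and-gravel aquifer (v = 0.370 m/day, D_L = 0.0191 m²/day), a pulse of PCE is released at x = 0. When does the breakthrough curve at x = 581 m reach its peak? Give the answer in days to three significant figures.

For the 1D instantaneous-source solution, setting ∂C/∂t = 0 at fixed x gives v²t² + 2Dt − x² = 0, so t = (√(D² + v²x²) − D)/v².
√(D² + v²x²) = √(0.0191² + 0.370² × 581²) = 215.0; v² = 0.1369.
t = (215.0 − 0.0191)/0.1369 = 1570 days (vs. the pure-advection estimate x/v = 1570 d).

1570 days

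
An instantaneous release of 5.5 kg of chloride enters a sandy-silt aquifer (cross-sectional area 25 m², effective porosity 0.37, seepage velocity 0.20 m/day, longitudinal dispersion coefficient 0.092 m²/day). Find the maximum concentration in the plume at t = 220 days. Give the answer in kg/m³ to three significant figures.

The peak of an instantaneous 1D plume sits at x = vt; there the Gaussian factor is 1 and C_max = M/(n_e·A·√(4πDt)), where n_e·A is the pore area the mass is dissolved in.
√(4πDt) = √(4π × 0.092 × 220) = 15.95 m, so C_max = 5.5/(0.37 × 25 × 15.95) = 0.0373 kg/m³.

0.0373 kg/m³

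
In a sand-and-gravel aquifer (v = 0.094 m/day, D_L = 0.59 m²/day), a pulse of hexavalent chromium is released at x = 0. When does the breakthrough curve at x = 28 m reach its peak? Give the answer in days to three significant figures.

For the 1D instantaneous-source solution, setting ∂C/∂t = 0 at fixed x gives v²t² + 2Dt − x² = 0, so t = (√(D² + v²x²) − D)/v².
√(D² + v²x²) = √(0.59² + 0.094² × 28²) = 2.697; v² = 0.008836.
t = (2.697 − 0.59)/0.008836 = 238 days (vs. the pure-advection estimate x/v = 298 d).

238 days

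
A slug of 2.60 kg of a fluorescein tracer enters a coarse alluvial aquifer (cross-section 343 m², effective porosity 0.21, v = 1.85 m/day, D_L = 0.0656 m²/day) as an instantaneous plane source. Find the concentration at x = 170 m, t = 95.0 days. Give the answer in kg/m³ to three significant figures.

0.00108 kg/m³

For an instantaneous plane source, C(x,t) = M/(n_e·A·√(4πDt)) · exp(−(x−vt)²/(4Dt)), with n_e·A the pore (flow) area.
Plume center vt = 1.85 × 95.0 = 175.75 m, so the well at 170 m is 5.75 m upgradient of the peak.
√(4πDt) = 8.849 m, giving peak height M/(n_e·A·√(4πDt)) = 2.60/(0.21 × 343 × 8.849) = 0.004079 kg/m³.
(x−vt)²/(4Dt) = (-5.75)²/(4 × 0.0656 × 95.0) = 1.326; exp(−1.326) = 0.2655.
C = 0.004079 × 0.2655 = 0.00108 kg/m³.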